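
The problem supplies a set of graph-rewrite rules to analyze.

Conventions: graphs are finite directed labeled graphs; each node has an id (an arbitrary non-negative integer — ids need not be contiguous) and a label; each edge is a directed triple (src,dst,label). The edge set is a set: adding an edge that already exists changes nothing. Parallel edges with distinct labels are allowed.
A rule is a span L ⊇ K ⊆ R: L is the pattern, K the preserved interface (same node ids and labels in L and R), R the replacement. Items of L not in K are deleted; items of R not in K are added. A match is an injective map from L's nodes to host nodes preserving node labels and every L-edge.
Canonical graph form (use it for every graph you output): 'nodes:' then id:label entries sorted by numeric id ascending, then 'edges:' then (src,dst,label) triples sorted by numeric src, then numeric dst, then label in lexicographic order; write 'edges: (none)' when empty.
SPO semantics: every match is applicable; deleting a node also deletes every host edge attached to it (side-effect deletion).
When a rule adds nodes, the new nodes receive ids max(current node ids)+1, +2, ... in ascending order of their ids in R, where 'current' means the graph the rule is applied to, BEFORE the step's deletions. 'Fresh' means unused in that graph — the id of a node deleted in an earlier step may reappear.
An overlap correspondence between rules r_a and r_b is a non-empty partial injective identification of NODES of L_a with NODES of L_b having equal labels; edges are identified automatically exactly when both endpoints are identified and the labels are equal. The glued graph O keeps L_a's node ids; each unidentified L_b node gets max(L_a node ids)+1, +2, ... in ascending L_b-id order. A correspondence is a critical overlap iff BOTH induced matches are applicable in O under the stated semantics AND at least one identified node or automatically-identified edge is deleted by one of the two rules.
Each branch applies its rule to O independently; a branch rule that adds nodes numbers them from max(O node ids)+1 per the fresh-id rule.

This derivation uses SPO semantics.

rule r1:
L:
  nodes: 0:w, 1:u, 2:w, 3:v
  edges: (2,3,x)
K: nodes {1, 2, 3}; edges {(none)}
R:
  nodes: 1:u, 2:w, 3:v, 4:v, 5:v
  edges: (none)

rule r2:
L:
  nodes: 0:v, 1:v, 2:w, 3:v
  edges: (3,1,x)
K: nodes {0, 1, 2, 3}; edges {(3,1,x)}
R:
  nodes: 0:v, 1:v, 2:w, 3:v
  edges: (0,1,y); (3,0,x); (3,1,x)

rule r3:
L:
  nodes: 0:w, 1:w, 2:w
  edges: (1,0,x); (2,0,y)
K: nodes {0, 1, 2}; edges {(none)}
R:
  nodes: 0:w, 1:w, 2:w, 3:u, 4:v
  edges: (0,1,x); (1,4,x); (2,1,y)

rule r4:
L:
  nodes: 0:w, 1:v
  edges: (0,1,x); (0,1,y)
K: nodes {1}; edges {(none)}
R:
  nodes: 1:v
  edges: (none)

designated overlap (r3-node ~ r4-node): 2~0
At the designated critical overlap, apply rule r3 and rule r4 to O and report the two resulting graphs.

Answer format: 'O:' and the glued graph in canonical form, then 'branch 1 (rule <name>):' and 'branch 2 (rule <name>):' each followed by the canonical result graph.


O:
nodes: 0:w, 1:w, 2:w, 3:v
edges: (1,0,x); (2,0,y); (2,3,x); (2,3,y)
branch 1 (rule r3):
nodes: 0:w, 1:w, 2:w, 3:v, 4:u, 5:v
edges: (0,1,x); (1,5,x); (2,1,y); (2,3,x); (2,3,y)
branch 2 (rule r4):
nodes: 0:w, 1:w, 3:v
edges: (1,0,x)


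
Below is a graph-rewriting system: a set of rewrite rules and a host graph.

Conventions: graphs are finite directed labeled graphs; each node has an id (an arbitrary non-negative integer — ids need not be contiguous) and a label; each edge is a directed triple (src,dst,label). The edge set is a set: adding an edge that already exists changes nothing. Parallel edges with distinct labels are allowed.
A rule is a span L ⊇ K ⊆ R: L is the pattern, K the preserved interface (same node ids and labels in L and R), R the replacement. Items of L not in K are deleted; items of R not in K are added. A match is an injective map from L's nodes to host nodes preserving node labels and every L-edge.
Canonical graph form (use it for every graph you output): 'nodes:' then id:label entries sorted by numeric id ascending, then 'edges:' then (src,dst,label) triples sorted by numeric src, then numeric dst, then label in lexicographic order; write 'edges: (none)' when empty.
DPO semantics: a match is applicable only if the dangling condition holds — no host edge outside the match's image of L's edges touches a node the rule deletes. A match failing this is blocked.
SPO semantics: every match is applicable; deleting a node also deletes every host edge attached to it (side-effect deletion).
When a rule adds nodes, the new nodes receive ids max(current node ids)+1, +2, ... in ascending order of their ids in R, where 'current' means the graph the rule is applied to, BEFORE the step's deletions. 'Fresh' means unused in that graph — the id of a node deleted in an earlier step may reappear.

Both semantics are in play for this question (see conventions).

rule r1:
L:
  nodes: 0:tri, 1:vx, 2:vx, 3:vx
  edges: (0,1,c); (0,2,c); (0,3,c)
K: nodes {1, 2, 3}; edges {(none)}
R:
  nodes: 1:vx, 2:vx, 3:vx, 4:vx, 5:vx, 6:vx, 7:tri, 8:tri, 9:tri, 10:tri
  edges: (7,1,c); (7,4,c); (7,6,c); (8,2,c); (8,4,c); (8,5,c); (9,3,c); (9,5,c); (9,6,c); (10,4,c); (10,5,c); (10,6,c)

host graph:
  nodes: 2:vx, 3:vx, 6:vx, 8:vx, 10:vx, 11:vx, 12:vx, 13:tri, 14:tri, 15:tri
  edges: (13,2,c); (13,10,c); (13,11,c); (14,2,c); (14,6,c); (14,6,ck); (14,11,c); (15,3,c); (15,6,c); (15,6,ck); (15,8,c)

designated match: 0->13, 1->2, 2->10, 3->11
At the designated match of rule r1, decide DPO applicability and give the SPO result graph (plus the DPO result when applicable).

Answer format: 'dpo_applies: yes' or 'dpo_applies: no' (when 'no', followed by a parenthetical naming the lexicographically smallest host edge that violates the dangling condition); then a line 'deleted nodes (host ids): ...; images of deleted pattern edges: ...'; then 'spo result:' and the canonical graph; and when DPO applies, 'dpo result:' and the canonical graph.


dpo_applies: yes
deleted nodes (host ids): 13; images of deleted pattern edges: (13,2,c); (13,10,c); (13,11,c)
spo result:
nodes: 2:vx, 3:vx, 6:vx, 8:vx, 10:vx, 11:vx, 12:vx, 14:tri, 15:tri, 16:vx, 17:vx, 18:vx, 19:tri, 20:tri, 21:tri, 22:tri
edges: (14,2,c); (14,6,c); (14,6,ck); (14,11,c); (15,3,c); (15,6,c); (15,6,ck); (15,8,c); (19,2,c); (19,16,c); (19,18,c); (20,10,c); (20,16,c); (20,17,c); (21,11,c); (21,17,c); (21,18,c); (22,16,c); (22,17,c); (22,18,c)
dpo result:
nodes: 2:vx, 3:vx, 6:vx, 8:vx, 10:vx, 11:vx, 12:vx, 14:tri, 15:tri, 16:vx, 17:vx, 18:vx, 19:tri, 20:tri, 21:tri, 22:tri
edges: (14,2,c); (14,6,c); (14,6,ck); (14,11,c); (15,3,c); (15,6,c); (15,6,ck); (15,8,c); (19,2,c); (19,16,c); (19,18,c); (20,10,c); (20,16,c); (20,17,c); (21,11,c); (21,17,c); (21,18,c); (22,16,c); (22,17,c); (22,18,c)


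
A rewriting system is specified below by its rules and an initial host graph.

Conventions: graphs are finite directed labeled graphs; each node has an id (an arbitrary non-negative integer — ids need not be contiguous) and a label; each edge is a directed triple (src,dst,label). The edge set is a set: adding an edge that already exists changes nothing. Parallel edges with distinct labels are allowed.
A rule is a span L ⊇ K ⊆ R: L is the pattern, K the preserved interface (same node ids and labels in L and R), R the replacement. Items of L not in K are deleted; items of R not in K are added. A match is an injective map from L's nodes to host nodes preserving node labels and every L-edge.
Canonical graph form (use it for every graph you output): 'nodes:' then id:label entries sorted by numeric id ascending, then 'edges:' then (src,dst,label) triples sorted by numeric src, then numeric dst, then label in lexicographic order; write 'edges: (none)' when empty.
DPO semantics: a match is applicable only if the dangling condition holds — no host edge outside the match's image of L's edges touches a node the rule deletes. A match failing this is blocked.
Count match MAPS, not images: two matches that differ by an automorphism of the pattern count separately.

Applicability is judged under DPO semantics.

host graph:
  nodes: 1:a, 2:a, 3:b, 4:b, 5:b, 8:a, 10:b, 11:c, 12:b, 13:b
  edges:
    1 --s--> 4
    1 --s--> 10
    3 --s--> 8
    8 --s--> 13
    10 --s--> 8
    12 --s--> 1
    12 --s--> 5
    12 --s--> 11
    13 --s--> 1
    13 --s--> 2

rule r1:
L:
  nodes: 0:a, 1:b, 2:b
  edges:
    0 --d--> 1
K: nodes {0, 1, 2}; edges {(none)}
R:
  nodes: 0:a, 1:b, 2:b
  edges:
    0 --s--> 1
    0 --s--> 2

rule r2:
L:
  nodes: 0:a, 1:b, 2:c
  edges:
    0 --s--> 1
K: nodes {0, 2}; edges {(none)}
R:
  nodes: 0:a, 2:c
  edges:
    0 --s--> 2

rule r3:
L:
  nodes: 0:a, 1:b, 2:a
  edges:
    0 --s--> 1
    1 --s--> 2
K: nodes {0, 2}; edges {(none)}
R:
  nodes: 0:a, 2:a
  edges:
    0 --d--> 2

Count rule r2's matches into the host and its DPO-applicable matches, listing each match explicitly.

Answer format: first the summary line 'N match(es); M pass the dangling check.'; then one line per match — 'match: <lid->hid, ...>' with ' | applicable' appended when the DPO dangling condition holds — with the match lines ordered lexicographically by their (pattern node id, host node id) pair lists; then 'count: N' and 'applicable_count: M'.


3 match(es); 1 pass the dangling check.
match: 0->1, 1->4, 2->11 | applicable
match: 0->1, 1->10, 2->11
match: 0->8, 1->13, 2->11
count: 3
applicable_count: 1


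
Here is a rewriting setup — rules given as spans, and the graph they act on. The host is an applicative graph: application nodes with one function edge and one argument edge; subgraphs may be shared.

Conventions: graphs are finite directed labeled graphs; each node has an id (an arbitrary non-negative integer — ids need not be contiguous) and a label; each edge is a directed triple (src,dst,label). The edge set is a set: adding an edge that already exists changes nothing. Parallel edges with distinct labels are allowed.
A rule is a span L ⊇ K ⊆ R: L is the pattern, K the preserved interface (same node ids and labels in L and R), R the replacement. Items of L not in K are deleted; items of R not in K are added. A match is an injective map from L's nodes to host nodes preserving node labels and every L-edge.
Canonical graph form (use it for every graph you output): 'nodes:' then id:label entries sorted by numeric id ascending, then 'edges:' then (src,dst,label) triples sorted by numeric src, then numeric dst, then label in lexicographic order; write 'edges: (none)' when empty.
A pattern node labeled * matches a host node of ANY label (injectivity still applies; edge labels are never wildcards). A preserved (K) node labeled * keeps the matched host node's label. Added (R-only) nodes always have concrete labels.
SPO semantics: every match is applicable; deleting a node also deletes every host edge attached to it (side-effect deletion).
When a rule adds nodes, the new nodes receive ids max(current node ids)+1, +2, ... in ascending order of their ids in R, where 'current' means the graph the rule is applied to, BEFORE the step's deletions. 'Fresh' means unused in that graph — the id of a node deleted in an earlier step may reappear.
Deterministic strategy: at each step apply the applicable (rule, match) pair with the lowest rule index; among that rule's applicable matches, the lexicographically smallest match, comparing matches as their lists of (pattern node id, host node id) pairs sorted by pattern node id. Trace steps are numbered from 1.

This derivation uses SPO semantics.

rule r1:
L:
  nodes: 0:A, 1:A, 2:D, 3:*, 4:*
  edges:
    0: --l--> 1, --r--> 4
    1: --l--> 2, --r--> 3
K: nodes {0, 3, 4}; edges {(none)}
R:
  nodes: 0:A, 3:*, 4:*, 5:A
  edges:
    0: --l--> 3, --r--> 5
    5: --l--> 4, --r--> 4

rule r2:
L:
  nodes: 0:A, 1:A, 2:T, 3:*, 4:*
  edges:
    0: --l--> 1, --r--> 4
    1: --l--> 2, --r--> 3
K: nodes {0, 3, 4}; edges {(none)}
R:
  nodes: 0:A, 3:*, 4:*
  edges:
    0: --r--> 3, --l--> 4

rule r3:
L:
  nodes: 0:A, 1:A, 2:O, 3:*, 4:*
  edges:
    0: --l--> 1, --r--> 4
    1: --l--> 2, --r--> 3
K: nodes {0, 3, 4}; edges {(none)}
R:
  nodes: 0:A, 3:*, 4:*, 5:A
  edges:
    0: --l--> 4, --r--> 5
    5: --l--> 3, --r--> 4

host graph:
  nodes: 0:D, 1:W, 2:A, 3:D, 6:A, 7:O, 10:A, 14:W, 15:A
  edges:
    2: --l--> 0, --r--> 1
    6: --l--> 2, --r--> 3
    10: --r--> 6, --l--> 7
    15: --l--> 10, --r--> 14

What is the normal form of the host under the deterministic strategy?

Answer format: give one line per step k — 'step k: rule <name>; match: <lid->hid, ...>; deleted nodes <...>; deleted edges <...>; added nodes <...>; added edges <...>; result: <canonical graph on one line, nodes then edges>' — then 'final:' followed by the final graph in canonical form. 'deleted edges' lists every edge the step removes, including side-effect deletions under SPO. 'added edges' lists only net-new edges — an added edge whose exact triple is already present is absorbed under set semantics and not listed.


step 1: rule r1; match: 0->6, 1->2, 2->0, 3->1, 4->3; deleted nodes 0, 2; deleted edges (2,0,l); (2,1,r); (6,2,l); (6,3,r); added nodes 16; added edges (6,1,l); (6,16,r); (16,3,l); (16,3,r); result: nodes: 1:W, 3:D, 6:A, 7:O, 10:A, 14:W, 15:A, 16:A edges: (6,1,l); (6,16,r); (10,6,r); (10,7,l); (15,10,l); (15,14,r); (16,3,l); (16,3,r)
step 2: rule r3; match: 0->15, 1->10, 2->7, 3->6, 4->14; deleted nodes 7, 10; deleted edges (10,6,r); (10,7,l); (15,10,l); (15,14,r); added nodes 17; added edges (15,14,l); (15,17,r); (17,6,l); (17,14,r); result: nodes: 1:W, 3:D, 6:A, 14:W, 15:A, 16:A, 17:A edges: (6,1,l); (6,16,r); (15,14,l); (15,17,r); (16,3,l); (16,3,r); (17,6,l); (17,14,r)
final:
nodes: 1:W, 3:D, 6:A, 14:W, 15:A, 16:A, 17:A
edges: (6,1,l); (6,16,r); (15,14,l); (15,17,r); (16,3,l); (16,3,r); (17,6,l); (17,14,r)


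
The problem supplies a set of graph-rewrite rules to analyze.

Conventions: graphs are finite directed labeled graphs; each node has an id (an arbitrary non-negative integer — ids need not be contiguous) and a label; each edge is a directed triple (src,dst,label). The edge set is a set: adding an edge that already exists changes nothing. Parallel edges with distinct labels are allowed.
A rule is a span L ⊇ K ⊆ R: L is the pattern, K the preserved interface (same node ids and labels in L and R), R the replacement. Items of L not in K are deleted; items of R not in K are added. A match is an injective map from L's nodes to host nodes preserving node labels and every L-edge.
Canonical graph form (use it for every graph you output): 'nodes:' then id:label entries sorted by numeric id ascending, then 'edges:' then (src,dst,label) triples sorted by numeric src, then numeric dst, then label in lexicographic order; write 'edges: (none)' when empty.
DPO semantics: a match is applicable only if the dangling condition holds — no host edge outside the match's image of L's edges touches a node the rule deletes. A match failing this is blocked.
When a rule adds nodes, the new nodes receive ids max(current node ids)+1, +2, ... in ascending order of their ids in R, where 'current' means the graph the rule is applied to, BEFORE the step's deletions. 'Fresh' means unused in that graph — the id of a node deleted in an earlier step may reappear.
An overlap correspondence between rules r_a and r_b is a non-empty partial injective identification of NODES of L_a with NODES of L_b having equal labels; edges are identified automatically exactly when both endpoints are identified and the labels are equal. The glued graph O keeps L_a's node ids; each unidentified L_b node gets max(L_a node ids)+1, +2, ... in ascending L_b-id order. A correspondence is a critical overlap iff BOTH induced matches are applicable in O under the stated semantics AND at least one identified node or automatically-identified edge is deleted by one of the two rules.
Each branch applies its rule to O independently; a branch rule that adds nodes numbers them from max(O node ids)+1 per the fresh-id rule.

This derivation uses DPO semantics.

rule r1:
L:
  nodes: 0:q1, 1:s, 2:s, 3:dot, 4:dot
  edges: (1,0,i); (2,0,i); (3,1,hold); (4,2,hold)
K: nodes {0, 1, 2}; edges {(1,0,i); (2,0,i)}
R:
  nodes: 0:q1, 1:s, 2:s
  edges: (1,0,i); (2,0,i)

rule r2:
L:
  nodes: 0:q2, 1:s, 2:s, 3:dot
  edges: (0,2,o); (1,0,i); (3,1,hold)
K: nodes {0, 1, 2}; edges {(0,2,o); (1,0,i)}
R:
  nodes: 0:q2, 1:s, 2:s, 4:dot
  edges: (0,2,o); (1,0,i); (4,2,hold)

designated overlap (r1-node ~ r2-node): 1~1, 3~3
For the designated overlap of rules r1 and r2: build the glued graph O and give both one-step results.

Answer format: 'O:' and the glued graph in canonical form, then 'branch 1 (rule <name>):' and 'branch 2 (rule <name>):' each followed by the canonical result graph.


O:
nodes: 0:q1, 1:s, 2:s, 3:dot, 4:dot, 5:q2, 6:s
edges: (1,0,i); (1,5,i); (2,0,i); (3,1,hold); (4,2,hold); (5,6,o)
branch 1 (rule r1):
nodes: 0:q1, 1:s, 2:s, 5:q2, 6:s
edges: (1,0,i); (1,5,i); (2,0,i); (5,6,o)
branch 2 (rule r2):
nodes: 0:q1, 1:s, 2:s, 4:dot, 5:q2, 6:s, 7:dot
edges: (1,0,i); (1,5,i); (2,0,i); (4,2,hold); (5,6,o); (7,6,hold)


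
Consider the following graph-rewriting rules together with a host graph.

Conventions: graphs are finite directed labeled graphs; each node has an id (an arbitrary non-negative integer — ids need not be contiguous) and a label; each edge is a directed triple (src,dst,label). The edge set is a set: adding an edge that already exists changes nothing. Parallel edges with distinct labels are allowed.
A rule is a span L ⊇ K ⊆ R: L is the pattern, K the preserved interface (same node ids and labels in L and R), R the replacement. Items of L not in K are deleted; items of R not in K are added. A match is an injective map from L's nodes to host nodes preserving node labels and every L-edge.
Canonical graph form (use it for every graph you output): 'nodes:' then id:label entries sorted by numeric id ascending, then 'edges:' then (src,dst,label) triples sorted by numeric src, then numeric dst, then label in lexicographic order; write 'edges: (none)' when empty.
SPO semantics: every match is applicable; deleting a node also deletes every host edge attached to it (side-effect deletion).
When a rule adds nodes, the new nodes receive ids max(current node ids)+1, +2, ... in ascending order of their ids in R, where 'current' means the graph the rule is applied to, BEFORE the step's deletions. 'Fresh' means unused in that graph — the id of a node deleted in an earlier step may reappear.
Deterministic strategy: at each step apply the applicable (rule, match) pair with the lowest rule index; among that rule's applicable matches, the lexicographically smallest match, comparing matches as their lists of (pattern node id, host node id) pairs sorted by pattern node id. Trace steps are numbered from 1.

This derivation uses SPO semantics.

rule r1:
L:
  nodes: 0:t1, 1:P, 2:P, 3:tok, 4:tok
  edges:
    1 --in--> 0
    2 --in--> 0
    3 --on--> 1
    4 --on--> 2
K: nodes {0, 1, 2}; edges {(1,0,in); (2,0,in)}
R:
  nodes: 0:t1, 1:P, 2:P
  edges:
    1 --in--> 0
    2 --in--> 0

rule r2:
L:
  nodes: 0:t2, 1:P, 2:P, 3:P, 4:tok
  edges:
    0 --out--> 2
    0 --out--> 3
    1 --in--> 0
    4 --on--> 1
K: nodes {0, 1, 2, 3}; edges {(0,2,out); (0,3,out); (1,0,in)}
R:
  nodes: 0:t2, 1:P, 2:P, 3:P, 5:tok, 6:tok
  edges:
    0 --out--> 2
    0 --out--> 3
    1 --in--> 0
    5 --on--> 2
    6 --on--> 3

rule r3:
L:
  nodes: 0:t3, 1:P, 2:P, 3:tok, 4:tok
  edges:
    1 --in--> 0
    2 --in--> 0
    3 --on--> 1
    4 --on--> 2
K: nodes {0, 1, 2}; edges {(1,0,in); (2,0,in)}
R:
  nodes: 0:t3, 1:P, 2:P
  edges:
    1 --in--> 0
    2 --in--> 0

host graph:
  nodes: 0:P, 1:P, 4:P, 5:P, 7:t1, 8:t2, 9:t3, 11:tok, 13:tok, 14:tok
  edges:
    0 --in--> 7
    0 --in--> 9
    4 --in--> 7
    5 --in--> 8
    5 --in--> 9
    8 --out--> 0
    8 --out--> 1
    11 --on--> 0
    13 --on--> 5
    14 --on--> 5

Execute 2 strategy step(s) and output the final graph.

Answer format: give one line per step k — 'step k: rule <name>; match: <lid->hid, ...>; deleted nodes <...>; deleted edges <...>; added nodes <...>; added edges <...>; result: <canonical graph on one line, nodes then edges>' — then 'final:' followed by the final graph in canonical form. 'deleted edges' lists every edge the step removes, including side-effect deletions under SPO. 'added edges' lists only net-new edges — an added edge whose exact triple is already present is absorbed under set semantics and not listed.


step 1: rule r2; match: 0->8, 1->5, 2->0, 3->1, 4->13; deleted nodes 13; deleted edges (13,5,on); added nodes 15, 16; added edges (15,0,on); (16,1,on); result: nodes: 0:P, 1:P, 4:P, 5:P, 7:t1, 8:t2, 9:t3, 11:tok, 14:tok, 15:tok, 16:tok edges: (0,7,in); (0,9,in); (4,7,in); (5,8,in); (5,9,in); (8,0,out); (8,1,out); (11,0,on); (14,5,on); (15,0,on); (16,1,on)
step 2: rule r2; match: 0->8, 1->5, 2->0, 3->1, 4->14; deleted nodes 14; deleted edges (14,5,on); added nodes 17, 18; added edges (17,0,on); (18,1,on); result: nodes: 0:P, 1:P, 4:P, 5:P, 7:t1, 8:t2, 9:t3, 11:tok, 15:tok, 16:tok, 17:tok, 18:tok edges: (0,7,in); (0,9,in); (4,7,in); (5,8,in); (5,9,in); (8,0,out); (8,1,out); (11,0,on); (15,0,on); (16,1,on); (17,0,on); (18,1,on)
final:
nodes: 0:P, 1:P, 4:P, 5:P, 7:t1, 8:t2, 9:t3, 11:tok, 15:tok, 16:tok, 17:tok, 18:tok
edges: (0,7,in); (0,9,in); (4,7,in); (5,8,in); (5,9,in); (8,0,out); (8,1,out); (11,0,on); (15,0,on); (16,1,on); (17,0,on); (18,1,on)


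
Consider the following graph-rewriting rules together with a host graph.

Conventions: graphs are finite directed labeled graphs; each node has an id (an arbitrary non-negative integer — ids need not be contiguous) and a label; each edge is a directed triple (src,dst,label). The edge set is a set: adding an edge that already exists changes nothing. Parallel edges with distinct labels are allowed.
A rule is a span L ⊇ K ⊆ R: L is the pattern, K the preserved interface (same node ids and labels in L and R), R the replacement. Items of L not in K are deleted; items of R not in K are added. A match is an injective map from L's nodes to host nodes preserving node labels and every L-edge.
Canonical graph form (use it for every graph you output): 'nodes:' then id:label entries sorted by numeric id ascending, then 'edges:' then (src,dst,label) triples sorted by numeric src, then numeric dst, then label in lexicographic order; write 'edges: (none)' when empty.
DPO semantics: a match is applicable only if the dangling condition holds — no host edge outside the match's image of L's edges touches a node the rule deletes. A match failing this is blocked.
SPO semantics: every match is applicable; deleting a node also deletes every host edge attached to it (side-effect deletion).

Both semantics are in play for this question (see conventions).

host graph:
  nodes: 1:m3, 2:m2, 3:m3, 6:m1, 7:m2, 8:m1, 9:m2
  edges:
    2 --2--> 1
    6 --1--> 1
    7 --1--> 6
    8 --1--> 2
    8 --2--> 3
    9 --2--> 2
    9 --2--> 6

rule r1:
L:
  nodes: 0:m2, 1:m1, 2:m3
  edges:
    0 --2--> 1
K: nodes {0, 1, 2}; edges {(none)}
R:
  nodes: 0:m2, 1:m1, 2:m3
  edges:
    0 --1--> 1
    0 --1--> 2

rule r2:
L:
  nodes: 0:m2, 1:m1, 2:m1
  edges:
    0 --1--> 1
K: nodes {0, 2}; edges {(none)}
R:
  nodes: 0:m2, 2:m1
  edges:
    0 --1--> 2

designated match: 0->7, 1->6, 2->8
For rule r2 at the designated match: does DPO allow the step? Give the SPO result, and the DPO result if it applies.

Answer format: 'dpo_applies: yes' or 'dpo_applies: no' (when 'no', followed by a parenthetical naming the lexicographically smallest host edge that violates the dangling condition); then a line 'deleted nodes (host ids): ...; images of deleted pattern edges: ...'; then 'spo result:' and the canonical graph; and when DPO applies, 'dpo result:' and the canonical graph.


dpo_applies: no
(the rule deletes node 6, which keeps host edge (6,1,1) outside the match image — the dangling condition fails, DPO blocks; SPO proceeds and side-deletes such edges)
deleted nodes (host ids): 6; images of deleted pattern edges: (7,6,1)
spo result:
nodes: 1:m3, 2:m2, 3:m3, 7:m2, 8:m1, 9:m2
edges: (2,1,2); (7,8,1); (8,2,1); (8,3,2); (9,2,2)


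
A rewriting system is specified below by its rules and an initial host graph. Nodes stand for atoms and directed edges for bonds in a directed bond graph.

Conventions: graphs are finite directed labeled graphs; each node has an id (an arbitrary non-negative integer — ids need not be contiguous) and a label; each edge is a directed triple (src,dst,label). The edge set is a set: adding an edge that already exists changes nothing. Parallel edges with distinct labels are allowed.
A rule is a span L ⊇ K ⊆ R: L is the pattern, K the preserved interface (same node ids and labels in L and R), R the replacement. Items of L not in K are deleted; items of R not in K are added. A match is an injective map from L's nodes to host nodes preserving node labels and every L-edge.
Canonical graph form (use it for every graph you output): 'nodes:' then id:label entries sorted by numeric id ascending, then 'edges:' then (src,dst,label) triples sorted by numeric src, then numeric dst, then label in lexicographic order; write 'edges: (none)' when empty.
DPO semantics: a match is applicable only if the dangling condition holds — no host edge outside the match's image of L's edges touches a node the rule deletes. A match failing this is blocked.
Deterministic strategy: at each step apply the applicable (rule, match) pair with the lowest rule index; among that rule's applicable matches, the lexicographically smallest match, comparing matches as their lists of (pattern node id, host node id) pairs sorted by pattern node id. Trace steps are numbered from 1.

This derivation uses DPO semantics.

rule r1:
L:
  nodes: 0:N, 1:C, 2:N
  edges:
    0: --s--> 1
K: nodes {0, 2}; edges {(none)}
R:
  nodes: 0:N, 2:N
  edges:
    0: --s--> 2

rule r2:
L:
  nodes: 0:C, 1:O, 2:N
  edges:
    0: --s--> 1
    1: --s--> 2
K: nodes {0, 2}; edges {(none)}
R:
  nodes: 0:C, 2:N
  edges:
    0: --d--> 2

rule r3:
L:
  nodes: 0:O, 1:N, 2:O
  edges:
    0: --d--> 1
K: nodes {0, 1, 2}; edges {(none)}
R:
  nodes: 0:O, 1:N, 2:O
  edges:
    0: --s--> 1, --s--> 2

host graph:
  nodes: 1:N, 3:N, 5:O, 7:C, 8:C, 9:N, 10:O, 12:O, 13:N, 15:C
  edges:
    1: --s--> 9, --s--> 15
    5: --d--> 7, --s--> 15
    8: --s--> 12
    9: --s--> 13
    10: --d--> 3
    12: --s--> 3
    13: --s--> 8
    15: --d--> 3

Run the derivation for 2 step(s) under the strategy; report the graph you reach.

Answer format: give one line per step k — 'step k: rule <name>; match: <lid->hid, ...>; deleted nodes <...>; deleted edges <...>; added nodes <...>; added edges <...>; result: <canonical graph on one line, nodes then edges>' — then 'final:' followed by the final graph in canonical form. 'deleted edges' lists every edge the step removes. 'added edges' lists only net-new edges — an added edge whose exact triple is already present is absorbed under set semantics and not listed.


step 1: rule r2; match: 0->8, 1->12, 2->3; deleted nodes 12; deleted edges (8,12,s); (12,3,s); added nodes (none); added edges (8,3,d); result: nodes: 1:N, 3:N, 5:O, 7:C, 8:C, 9:N, 10:O, 13:N, 15:C edges: (1,9,s); (1,15,s); (5,7,d); (5,15,s); (8,3,d); (9,13,s); (10,3,d); (13,8,s); (15,3,d)
step 2: rule r3; match: 0->10, 1->3, 2->5; deleted nodes (none); deleted edges (10,3,d); added nodes (none); added edges (10,3,s); (10,5,s); result: nodes: 1:N, 3:N, 5:O, 7:C, 8:C, 9:N, 10:O, 13:N, 15:C edges: (1,9,s); (1,15,s); (5,7,d); (5,15,s); (8,3,d); (9,13,s); (10,3,s); (10,5,s); (13,8,s); (15,3,d)
final:
nodes: 1:N, 3:N, 5:O, 7:C, 8:C, 9:N, 10:O, 13:N, 15:C
edges: (1,9,s); (1,15,s); (5,7,d); (5,15,s); (8,3,d); (9,13,s); (10,3,s); (10,5,s); (13,8,s); (15,3,d)


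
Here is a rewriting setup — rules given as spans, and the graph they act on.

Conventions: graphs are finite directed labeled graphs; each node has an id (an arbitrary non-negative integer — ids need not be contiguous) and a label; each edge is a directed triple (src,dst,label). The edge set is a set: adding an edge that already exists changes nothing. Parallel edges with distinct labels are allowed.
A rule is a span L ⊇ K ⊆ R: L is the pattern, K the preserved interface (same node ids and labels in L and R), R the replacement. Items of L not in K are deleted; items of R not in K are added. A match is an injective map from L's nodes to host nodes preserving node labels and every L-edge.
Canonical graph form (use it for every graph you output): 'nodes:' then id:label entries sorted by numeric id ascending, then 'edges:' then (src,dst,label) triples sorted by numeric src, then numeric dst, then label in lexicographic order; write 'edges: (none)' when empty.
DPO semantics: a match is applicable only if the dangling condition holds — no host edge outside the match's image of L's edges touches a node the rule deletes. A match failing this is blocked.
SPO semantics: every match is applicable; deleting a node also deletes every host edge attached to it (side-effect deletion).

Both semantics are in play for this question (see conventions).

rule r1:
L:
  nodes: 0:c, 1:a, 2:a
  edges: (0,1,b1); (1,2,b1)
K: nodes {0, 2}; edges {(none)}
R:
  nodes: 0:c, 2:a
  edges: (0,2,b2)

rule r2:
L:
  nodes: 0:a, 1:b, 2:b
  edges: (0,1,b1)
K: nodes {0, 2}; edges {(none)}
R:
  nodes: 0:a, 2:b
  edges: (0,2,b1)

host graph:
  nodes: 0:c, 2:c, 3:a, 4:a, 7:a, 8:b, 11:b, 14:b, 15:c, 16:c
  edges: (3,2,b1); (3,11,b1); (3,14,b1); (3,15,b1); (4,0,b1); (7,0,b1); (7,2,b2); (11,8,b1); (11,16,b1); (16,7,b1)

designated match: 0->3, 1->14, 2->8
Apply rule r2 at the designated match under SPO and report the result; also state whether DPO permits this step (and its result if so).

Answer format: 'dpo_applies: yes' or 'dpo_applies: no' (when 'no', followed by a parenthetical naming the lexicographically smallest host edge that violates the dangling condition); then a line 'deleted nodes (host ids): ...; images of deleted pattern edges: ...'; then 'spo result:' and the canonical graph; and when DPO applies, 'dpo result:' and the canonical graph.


dpo_applies: yes
deleted nodes (host ids): 14; images of deleted pattern edges: (3,14,b1)
spo result:
nodes: 0:c, 2:c, 3:a, 4:a, 7:a, 8:b, 11:b, 15:c, 16:c
edges: (3,2,b1); (3,8,b1); (3,11,b1); (3,15,b1); (4,0,b1); (7,0,b1); (7,2,b2); (11,8,b1); (11,16,b1); (16,7,b1)
dpo result:
nodes: 0:c, 2:c, 3:a, 4:a, 7:a, 8:b, 11:b, 15:c, 16:c
edges: (3,2,b1); (3,8,b1); (3,11,b1); (3,15,b1); (4,0,b1); (7,0,b1); (7,2,b2); (11,8,b1); (11,16,b1); (16,7,b1)


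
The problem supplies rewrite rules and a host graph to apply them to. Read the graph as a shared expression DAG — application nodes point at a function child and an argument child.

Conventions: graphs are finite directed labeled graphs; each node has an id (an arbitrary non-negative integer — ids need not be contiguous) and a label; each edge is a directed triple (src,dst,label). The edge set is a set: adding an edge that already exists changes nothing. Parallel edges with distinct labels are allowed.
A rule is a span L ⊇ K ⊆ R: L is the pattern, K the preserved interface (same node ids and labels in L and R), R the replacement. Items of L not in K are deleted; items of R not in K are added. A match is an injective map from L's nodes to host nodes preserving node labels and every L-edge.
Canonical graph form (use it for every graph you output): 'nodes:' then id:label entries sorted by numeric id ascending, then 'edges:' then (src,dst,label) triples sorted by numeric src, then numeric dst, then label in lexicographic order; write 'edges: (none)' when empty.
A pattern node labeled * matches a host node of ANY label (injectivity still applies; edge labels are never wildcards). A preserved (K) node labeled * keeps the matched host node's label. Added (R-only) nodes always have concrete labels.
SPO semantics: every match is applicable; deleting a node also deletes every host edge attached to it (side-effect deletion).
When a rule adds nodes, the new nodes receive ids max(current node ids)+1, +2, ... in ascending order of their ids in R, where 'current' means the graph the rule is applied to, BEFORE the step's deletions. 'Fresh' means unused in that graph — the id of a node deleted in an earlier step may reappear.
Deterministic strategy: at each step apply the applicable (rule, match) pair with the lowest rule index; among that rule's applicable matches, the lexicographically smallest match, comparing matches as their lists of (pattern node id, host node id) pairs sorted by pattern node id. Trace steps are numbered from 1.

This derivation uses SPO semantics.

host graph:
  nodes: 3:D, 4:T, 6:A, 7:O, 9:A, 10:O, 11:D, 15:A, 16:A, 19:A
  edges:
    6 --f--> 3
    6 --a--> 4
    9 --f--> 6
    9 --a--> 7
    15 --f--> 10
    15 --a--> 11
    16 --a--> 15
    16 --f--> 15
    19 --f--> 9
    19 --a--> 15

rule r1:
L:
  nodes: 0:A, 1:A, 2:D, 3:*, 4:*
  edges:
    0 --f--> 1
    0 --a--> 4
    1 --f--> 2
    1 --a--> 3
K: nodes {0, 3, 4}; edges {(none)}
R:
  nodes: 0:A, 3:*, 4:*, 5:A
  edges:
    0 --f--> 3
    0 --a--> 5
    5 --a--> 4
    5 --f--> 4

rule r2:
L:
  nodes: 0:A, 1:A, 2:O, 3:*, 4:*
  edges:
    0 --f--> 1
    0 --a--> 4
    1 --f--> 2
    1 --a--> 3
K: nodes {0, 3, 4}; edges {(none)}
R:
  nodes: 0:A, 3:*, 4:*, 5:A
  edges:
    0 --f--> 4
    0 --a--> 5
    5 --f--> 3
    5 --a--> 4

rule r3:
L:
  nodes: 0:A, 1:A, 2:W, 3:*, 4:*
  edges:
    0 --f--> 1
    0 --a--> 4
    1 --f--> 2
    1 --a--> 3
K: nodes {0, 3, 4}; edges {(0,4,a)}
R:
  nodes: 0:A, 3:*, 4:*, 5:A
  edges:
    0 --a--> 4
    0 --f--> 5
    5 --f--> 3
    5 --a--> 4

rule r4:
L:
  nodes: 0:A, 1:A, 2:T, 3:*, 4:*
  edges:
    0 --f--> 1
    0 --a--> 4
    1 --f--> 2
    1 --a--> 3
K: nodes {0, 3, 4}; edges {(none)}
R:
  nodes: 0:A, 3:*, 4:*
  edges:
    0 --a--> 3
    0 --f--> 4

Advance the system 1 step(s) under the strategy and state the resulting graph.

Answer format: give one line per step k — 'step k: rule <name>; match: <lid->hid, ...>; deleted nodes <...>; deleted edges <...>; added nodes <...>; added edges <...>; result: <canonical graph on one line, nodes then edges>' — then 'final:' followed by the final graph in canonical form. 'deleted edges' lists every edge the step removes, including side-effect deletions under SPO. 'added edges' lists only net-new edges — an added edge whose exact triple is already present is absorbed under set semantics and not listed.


step 1: rule r1; match: 0->9, 1->6, 2->3, 3->4, 4->7; deleted nodes 3, 6; deleted edges (6,3,f); (6,4,a); (9,6,f); (9,7,a); added nodes 20; added edges (9,4,f); (9,20,a); (20,7,a); (20,7,f); result: nodes: 4:T, 7:O, 9:A, 10:O, 11:D, 15:A, 16:A, 19:A, 20:A edges: (9,4,f); (9,20,a); (15,10,f); (15,11,a); (16,15,a); (16,15,f); (19,9,f); (19,15,a); (20,7,a); (20,7,f)
final:
nodes: 4:T, 7:O, 9:A, 10:O, 11:D, 15:A, 16:A, 19:A, 20:A
edges: (9,4,f); (9,20,a); (15,10,f); (15,11,a); (16,15,a); (16,15,f); (19,9,f); (19,15,a); (20,7,a); (20,7,f)


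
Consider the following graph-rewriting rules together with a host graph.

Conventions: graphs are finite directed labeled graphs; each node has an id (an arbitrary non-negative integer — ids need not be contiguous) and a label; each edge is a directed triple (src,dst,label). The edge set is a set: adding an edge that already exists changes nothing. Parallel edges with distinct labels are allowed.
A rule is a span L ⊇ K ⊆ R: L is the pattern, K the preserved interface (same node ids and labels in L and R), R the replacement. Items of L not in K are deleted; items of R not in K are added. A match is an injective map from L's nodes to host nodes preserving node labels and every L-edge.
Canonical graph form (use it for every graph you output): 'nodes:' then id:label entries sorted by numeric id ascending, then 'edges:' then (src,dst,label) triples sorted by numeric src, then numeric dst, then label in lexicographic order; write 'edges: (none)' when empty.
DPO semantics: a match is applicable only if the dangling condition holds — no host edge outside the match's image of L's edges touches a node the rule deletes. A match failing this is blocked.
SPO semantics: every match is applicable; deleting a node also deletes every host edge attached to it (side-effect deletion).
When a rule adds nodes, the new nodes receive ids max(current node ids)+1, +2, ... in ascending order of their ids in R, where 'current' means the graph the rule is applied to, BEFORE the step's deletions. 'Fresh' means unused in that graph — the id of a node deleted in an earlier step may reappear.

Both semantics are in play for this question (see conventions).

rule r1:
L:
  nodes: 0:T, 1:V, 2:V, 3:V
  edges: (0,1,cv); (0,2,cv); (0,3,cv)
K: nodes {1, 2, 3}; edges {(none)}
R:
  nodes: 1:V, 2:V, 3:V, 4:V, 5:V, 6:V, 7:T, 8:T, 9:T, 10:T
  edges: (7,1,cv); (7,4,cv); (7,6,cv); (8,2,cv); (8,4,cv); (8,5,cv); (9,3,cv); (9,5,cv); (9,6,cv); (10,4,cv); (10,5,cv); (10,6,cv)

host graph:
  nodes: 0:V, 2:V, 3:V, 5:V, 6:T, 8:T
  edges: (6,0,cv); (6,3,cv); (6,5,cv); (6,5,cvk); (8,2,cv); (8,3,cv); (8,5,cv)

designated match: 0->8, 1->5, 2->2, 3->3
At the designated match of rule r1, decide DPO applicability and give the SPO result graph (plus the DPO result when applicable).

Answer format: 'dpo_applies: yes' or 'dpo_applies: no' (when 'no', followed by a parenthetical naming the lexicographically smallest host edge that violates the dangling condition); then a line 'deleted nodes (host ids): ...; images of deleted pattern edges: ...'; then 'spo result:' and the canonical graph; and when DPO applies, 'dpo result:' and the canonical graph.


dpo_applies: yes
deleted nodes (host ids): 8; images of deleted pattern edges: (8,2,cv); (8,3,cv); (8,5,cv)
spo result:
nodes: 0:V, 2:V, 3:V, 5:V, 6:T, 9:V, 10:V, 11:V, 12:T, 13:T, 14:T, 15:T
edges: (6,0,cv); (6,3,cv); (6,5,cv); (6,5,cvk); (12,5,cv); (12,9,cv); (12,11,cv); (13,2,cv); (13,9,cv); (13,10,cv); (14,3,cv); (14,10,cv); (14,11,cv); (15,9,cv); (15,10,cv); (15,11,cv)
dpo result:
nodes: 0:V, 2:V, 3:V, 5:V, 6:T, 9:V, 10:V, 11:V, 12:T, 13:T, 14:T, 15:T
edges: (6,0,cv); (6,3,cv); (6,5,cv); (6,5,cvk); (12,5,cv); (12,9,cv); (12,11,cv); (13,2,cv); (13,9,cv); (13,10,cv); (14,3,cv); (14,10,cv); (14,11,cv); (15,9,cv); (15,10,cv); (15,11,cv)


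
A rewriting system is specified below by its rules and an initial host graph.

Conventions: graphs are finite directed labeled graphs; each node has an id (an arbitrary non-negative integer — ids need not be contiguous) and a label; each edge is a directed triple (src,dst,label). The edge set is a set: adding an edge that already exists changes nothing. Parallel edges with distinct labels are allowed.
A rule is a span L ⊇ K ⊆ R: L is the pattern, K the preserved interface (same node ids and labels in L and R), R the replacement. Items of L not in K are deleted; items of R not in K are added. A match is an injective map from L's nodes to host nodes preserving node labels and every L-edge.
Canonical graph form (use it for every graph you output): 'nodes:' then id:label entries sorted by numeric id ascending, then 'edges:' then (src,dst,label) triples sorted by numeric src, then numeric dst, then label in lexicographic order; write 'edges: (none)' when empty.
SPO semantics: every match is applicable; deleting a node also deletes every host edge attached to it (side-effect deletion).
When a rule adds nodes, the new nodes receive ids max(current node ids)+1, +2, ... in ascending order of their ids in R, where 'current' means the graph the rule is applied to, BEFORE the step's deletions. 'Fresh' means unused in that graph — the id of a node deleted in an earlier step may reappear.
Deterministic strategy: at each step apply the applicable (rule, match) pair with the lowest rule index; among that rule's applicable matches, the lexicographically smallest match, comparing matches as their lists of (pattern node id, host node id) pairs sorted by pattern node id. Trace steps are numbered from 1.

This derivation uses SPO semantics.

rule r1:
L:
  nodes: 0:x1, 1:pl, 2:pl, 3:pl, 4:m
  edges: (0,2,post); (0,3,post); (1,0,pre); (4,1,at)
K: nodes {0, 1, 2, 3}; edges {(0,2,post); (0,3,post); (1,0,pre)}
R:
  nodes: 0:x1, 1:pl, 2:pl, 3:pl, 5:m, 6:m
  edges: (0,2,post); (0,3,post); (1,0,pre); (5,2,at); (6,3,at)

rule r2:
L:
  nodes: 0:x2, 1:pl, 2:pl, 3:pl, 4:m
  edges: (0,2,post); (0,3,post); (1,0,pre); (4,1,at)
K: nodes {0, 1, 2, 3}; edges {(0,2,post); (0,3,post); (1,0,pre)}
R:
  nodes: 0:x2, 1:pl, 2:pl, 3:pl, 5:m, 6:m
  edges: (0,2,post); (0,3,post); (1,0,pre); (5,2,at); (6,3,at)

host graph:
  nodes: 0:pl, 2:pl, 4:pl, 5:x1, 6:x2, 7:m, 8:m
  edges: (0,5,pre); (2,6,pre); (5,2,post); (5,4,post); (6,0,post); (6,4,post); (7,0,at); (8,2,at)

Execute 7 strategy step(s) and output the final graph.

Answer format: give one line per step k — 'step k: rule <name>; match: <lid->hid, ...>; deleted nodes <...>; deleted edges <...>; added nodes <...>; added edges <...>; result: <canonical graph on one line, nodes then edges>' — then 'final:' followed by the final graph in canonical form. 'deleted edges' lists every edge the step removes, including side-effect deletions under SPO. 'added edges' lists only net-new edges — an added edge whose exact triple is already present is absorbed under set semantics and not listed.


step 1: rule r1; match: 0->5, 1->0, 2->2, 3->4, 4->7; deleted nodes 7; deleted edges (7,0,at); added nodes 9, 10; added edges (9,2,at); (10,4,at); result: nodes: 0:pl, 2:pl, 4:pl, 5:x1, 6:x2, 8:m, 9:m, 10:m edges: (0,5,pre); (2,6,pre); (5,2,post); (5,4,post); (6,0,post); (6,4,post); (8,2,at); (9,2,at); (10,4,at)
step 2: rule r2; match: 0->6, 1->2, 2->0, 3->4, 4->8; deleted nodes 8; deleted edges (8,2,at); added nodes 11, 12; added edges (11,0,at); (12,4,at); result: nodes: 0:pl, 2:pl, 4:pl, 5:x1, 6:x2, 9:m, 10:m, 11:m, 12:m edges: (0,5,pre); (2,6,pre); (5,2,post); (5,4,post); (6,0,post); (6,4,post); (9,2,at); (10,4,at); (11,0,at); (12,4,at)
step 3: rule r1; match: 0->5, 1->0, 2->2, 3->4, 4->11; deleted nodes 11; deleted edges (11,0,at); added nodes 13, 14; added edges (13,2,at); (14,4,at); result: nodes: 0:pl, 2:pl, 4:pl, 5:x1, 6:x2, 9:m, 10:m, 12:m, 13:m, 14:m edges: (0,5,pre); (2,6,pre); (5,2,post); (5,4,post); (6,0,post); (6,4,post); (9,2,at); (10,4,at); (12,4,at); (13,2,at); (14,4,at)
step 4: rule r2; match: 0->6, 1->2, 2->0, 3->4, 4->9; deleted nodes 9; deleted edges (9,2,at); added nodes 15, 16; added edges (15,0,at); (16,4,at); result: nodes: 0:pl, 2:pl, 4:pl, 5:x1, 6:x2, 10:m, 12:m, 13:m, 14:m, 15:m, 16:m edges: (0,5,pre); (2,6,pre); (5,2,post); (5,4,post); (6,0,post); (6,4,post); (10,4,at); (12,4,at); (13,2,at); (14,4,at); (15,0,at); (16,4,at)
step 5: rule r1; match: 0->5, 1->0, 2->2, 3->4, 4->15; deleted nodes 15; deleted edges (15,0,at); added nodes 17, 18; added edges (17,2,at); (18,4,at); result: nodes: 0:pl, 2:pl, 4:pl, 5:x1, 6:x2, 10:m, 12:m, 13:m, 14:m, 16:m, 17:m, 18:m edges: (0,5,pre); (2,6,pre); (5,2,post); (5,4,post); (6,0,post); (6,4,post); (10,4,at); (12,4,at); (13,2,at); (14,4,at); (16,4,at); (17,2,at); (18,4,at)
step 6: rule r2; match: 0->6, 1->2, 2->0, 3->4, 4->13; deleted nodes 13; deleted edges (13,2,at); added nodes 19, 20; added edges (19,0,at); (20,4,at); result: nodes: 0:pl, 2:pl, 4:pl, 5:x1, 6:x2, 10:m, 12:m, 14:m, 16:m, 17:m, 18:m, 19:m, 20:m edges: (0,5,pre); (2,6,pre); (5,2,post); (5,4,post); (6,0,post); (6,4,post); (10,4,at); (12,4,at); (14,4,at); (16,4,at); (17,2,at); (18,4,at); (19,0,at); (20,4,at)
step 7: rule r1; match: 0->5, 1->0, 2->2, 3->4, 4->19; deleted nodes 19; deleted edges (19,0,at); added nodes 21, 22; added edges (21,2,at); (22,4,at); result: nodes: 0:pl, 2:pl, 4:pl, 5:x1, 6:x2, 10:m, 12:m, 14:m, 16:m, 17:m, 18:m, 20:m, 21:m, 22:m edges: (0,5,pre); (2,6,pre); (5,2,post); (5,4,post); (6,0,post); (6,4,post); (10,4,at); (12,4,at); (14,4,at); (16,4,at); (17,2,at); (18,4,at); (20,4,at); (21,2,at); (22,4,at)
final:
nodes: 0:pl, 2:pl, 4:pl, 5:x1, 6:x2, 10:m, 12:m, 14:m, 16:m, 17:m, 18:m, 20:m, 21:m, 22:m
edges: (0,5,pre); (2,6,pre); (5,2,post); (5,4,post); (6,0,post); (6,4,post); (10,4,at); (12,4,at); (14,4,at); (16,4,at); (17,2,at); (18,4,at); (20,4,at); (21,2,at); (22,4,at)
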